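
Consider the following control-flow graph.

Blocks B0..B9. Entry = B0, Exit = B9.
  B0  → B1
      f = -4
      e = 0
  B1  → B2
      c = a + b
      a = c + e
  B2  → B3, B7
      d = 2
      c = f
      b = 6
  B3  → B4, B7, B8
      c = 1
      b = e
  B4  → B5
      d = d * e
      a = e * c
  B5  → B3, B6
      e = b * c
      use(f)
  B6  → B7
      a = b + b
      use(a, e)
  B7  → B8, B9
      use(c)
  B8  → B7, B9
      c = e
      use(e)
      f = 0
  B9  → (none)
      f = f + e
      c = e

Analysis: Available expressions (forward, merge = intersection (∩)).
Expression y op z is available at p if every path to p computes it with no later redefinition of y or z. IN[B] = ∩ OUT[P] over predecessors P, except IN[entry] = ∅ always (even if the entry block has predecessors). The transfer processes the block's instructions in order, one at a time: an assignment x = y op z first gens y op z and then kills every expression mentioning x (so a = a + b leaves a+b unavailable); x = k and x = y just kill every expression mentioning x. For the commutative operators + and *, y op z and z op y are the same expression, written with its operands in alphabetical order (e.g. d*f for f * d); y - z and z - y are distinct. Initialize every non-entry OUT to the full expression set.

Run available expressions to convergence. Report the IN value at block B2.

Answer: {c+e}

Trace:
Per-block solution:
  B0: | IN={} | OUT={}
  B1: | IN={} | OUT={c+e}
  B2: | IN={c+e} | OUT={}
  B3: | IN={} | OUT={}
  B4: | IN={} | OUT={c*e}
  B5: | IN={c*e} | OUT={b*c}
  B6: | IN={b*c} | OUT={b*c, b+b}
  B7: | IN={} | OUT={}
  B8: | IN={} | OUT={}
  B9: | IN={} | OUT={}

Merge at B2: IN[B2] = OUT[B1] = {c+e}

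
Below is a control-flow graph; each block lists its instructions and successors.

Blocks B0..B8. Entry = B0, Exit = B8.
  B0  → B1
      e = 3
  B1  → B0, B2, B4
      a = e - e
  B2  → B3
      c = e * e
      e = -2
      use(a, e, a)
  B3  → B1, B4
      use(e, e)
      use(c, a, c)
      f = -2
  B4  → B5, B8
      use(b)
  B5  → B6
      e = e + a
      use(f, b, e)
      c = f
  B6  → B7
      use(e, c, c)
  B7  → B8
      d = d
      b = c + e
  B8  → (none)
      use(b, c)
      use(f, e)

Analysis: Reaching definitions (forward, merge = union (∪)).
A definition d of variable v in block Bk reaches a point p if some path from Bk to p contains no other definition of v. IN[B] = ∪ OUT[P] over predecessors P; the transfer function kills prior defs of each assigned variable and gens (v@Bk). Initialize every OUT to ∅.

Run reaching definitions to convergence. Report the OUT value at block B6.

Answer: {a@B1, c@B5, e@B5, f@B3}

Derivation:
Per-block solution:
  B0:  IN={a@B1, c@B2, e@B0, e@B2, f@B3}  OUT={a@B1, c@B2, e@B0, f@B3}
  B1:  IN={a@B1, c@B2, e@B0, e@B2, f@B3}  OUT={a@B1, c@B2, e@B0, e@B2, f@B3}
  B2:  IN={a@B1, c@B2, e@B0, e@B2, f@B3}  OUT={a@B1, c@B2, e@B2, f@B3}
  B3:  IN={a@B1, c@B2, e@B2, f@B3}  OUT={a@B1, c@B2, e@B2, f@B3}
  B4:  IN={a@B1, c@B2, e@B0, e@B2, f@B3}  OUT={a@B1, c@B2, e@B0, e@B2, f@B3}
  B5:  IN={a@B1, c@B2, e@B0, e@B2, f@B3}  OUT={a@B1, c@B5, e@B5, f@B3}
  B6:  IN={a@B1, c@B5, e@B5, f@B3}  OUT={a@B1, c@B5, e@B5, f@B3}
  B7:  IN={a@B1, c@B5, e@B5, f@B3}  OUT={a@B1, b@B7, c@B5, d@B7, e@B5, f@B3}
  B8:  IN={a@B1, b@B7, c@B2, c@B5, d@B7, e@B0, e@B2, e@B5, f@B3}  OUT={a@B1, b@B7, c@B2, c@B5, d@B7, e@B0, e@B2, e@B5, f@B3}

Merge at B6: IN[B6] = OUT[B5] = {a@B1, c@B5, e@B5, f@B3}
Applying B6's transfer function to that IN value gives OUT[B6] (row B6 above).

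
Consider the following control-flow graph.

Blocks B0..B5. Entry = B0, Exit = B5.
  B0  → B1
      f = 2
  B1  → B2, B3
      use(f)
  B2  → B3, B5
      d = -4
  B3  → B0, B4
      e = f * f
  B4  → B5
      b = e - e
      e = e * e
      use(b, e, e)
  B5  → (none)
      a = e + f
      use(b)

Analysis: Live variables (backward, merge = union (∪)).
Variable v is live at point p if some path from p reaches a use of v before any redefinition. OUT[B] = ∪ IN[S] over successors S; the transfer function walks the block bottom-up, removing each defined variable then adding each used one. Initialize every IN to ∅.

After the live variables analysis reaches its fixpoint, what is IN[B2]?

Answer: {b, e, f}

Working:
Fixpoint table:
  B0:  IN={b, e}  OUT={b, e, f}
  B1:  IN={b, e, f}  OUT={b, e, f}
  B2:  IN={b, e, f}  OUT={b, e, f}
  B3:  IN={b, f}  OUT={b, e, f}
  B4:  IN={e, f}  OUT={b, e, f}
  B5:  IN={b, e, f}  OUT={}

Merge at B2: OUT[B2] = IN[B3] ⊔ IN[B5] = {b, e, f}
Applying B2's transfer function to that OUT value gives IN[B2] (row B2 above).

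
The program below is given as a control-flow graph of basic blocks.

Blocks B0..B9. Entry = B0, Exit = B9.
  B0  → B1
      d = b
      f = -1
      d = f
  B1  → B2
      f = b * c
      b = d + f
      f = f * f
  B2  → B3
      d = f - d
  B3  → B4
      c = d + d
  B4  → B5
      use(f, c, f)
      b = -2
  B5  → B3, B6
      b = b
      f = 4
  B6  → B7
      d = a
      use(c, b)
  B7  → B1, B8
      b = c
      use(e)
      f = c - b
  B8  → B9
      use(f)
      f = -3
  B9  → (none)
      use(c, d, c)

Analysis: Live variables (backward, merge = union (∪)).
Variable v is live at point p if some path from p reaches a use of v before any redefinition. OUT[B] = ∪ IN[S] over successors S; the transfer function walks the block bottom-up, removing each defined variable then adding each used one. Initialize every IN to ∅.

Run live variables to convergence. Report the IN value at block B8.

Fixpoint table:
  B0:  IN={a, b, c, e}  OUT={a, b, c, d, e}
  B1:  IN={a, b, c, d, e}  OUT={a, d, e, f}
  B2:  IN={a, d, e, f}  OUT={a, d, e, f}
  B3:  IN={a, d, e, f}  OUT={a, c, d, e, f}
  B4:  IN={a, c, d, e, f}  OUT={a, b, c, d, e}
  B5:  IN={a, b, c, d, e}  OUT={a, b, c, d, e, f}
  B6:  IN={a, b, c, e}  OUT={a, c, d, e}
  B7:  IN={a, c, d, e}  OUT={a, b, c, d, e, f}
  B8:  IN={c, d, f}  OUT={c, d}
  B9:  IN={c, d}  OUT={}

Merge at B8: OUT[B8] = IN[B9] = {c, d}
Applying B8's transfer function to that OUT value gives IN[B8] (row B8 above).

Answer: {c, d, f}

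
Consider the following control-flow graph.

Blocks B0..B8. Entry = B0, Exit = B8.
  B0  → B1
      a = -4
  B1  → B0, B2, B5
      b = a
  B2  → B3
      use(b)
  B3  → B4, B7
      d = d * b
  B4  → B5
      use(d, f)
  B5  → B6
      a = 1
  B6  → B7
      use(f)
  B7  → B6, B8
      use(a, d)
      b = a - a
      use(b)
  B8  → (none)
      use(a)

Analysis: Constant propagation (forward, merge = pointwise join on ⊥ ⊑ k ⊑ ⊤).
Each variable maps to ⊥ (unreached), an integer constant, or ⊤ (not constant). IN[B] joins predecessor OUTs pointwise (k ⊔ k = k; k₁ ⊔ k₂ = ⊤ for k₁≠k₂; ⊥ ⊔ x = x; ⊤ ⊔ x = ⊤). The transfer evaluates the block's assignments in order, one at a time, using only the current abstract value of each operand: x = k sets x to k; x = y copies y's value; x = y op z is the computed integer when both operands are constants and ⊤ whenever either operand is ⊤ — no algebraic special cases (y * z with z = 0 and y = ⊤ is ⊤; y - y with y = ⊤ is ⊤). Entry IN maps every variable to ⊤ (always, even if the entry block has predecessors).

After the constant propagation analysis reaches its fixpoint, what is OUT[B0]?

Answer: {a: -4, b: ⊤, c: ⊤, d: ⊤, e: ⊤, f: ⊤}

Working:
Converged values:
  B0:  IN=(all ⊤)  OUT={a:-4; rest ⊤}
  B1:  IN={a:-4; rest ⊤}  OUT={a:-4, b:-4; rest ⊤}
  B2:  IN={a:-4, b:-4; rest ⊤}  OUT={a:-4, b:-4; rest ⊤}
  B3:  IN={a:-4, b:-4; rest ⊤}  OUT={a:-4, b:-4; rest ⊤}
  B4:  IN={a:-4, b:-4; rest ⊤}  OUT={a:-4, b:-4; rest ⊤}
  B5:  IN={a:-4, b:-4; rest ⊤}  OUT={a:1, b:-4; rest ⊤}
  B6:  IN=(all ⊤)  OUT=(all ⊤)
  B7:  IN=(all ⊤)  OUT=(all ⊤)
  B8:  IN=(all ⊤)  OUT=(all ⊤)

Merge at B0 (entry node, so the boundary value (all ⊤) is joined with the incoming edge(s)): IN[B0] = (all ⊤) ⊔ OUT[B1] = {a: ⊤, b: ⊤, c: ⊤, d: ⊤, e: ⊤, f: ⊤}
Applying B0's transfer function to that IN value gives OUT[B0] (row B0 above).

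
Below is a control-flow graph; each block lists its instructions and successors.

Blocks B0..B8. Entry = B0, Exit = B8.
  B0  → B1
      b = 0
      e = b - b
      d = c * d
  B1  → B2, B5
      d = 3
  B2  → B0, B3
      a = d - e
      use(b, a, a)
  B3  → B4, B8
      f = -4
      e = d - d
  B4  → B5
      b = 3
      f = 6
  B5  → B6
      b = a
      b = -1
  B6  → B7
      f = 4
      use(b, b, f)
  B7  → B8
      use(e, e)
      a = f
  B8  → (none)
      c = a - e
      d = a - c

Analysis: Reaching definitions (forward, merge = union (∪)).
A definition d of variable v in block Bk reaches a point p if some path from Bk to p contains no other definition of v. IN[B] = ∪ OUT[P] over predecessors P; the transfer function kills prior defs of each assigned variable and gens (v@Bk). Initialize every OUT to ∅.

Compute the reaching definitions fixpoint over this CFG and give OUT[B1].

Converged values:
  B0:   IN={a@B2, b@B0, d@B1, e@B0}   OUT={a@B2, b@B0, d@B0, e@B0}
  B1:   IN={a@B2, b@B0, d@B0, e@B0}   OUT={a@B2, b@B0, d@B1, e@B0}
  B2:   IN={a@B2, b@B0, d@B1, e@B0}   OUT={a@B2, b@B0, d@B1, e@B0}
  B3:   IN={a@B2, b@B0, d@B1, e@B0}   OUT={a@B2, b@B0, d@B1, e@B3, f@B3}
  B4:   IN={a@B2, b@B0, d@B1, e@B3, f@B3}   OUT={a@B2, b@B4, d@B1, e@B3, f@B4}
  B5:   IN={a@B2, b@B0, b@B4, d@B1, e@B0, e@B3, f@B4}   OUT={a@B2, b@B5, d@B1, e@B0, e@B3, f@B4}
  B6:   IN={a@B2, b@B5, d@B1, e@B0, e@B3, f@B4}   OUT={a@B2, b@B5, d@B1, e@B0, e@B3, f@B6}
  B7:   IN={a@B2, b@B5, d@B1, e@B0, e@B3, f@B6}   OUT={a@B7, b@B5, d@B1, e@B0, e@B3, f@B6}
  B8:   IN={a@B2, a@B7, b@B0, b@B5, d@B1, e@B0, e@B3, f@B3, f@B6}   OUT={a@B2, a@B7, b@B0, b@B5, c@B8, d@B8, e@B0, e@B3, f@B3, f@B6}

Merge at B1: IN[B1] = OUT[B0] = {a@B2, b@B0, d@B0, e@B0}
Applying B1's transfer function to that IN value gives OUT[B1] (row B1 above).

Answer: {a@B2, b@B0, d@B1, e@B0}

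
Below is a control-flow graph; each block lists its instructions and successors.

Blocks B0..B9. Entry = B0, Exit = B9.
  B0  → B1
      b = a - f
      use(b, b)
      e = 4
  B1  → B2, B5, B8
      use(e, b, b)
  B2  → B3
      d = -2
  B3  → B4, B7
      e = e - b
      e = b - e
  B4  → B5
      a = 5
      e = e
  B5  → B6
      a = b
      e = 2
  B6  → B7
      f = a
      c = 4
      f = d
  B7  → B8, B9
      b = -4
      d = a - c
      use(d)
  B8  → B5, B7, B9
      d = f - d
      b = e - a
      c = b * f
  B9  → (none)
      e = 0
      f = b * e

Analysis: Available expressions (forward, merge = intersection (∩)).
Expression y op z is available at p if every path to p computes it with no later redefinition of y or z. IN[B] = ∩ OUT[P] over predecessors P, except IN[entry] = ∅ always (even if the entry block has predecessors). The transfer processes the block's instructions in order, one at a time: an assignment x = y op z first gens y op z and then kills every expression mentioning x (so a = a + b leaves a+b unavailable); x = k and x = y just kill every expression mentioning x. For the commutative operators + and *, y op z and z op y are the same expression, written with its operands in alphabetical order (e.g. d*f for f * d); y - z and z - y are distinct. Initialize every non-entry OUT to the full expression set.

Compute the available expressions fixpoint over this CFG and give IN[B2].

Converged values:
  B0:   IN={}   OUT={a-f}
  B1:   IN={a-f}   OUT={a-f}
  B2:   IN={a-f}   OUT={a-f}
  B3:   IN={a-f}   OUT={a-f}
  B4:   IN={a-f}   OUT={}
  B5:   IN={}   OUT={}
  B6:   IN={}   OUT={}
  B7:   IN={}   OUT={a-c}
  B8:   IN={}   OUT={b*f, e-a}
  B9:   IN={}   OUT={b*e}

Merge at B2: IN[B2] = OUT[B1] = {a-f}

Answer: {a-f}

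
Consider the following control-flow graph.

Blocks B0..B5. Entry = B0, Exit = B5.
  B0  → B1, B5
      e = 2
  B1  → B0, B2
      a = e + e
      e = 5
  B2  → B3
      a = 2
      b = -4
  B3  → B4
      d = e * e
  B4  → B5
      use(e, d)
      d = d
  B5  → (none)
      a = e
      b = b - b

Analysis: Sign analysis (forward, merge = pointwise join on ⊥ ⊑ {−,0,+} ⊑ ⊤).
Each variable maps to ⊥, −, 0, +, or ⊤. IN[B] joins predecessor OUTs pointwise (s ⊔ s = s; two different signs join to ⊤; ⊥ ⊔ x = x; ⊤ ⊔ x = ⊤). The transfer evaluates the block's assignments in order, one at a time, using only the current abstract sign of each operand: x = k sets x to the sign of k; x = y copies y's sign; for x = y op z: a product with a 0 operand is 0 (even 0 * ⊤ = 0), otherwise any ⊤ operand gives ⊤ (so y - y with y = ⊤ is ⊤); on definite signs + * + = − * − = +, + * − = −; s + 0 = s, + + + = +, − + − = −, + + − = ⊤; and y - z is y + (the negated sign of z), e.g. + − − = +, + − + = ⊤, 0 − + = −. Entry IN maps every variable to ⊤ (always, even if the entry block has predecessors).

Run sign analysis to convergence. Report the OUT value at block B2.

Converged values:
  B0: | IN=(all ⊤) | OUT={e:+; rest ⊤}
  B1: | IN={e:+; rest ⊤} | OUT={a:+, e:+; rest ⊤}
  B2: | IN={a:+, e:+; rest ⊤} | OUT={a:+, b:-, e:+; rest ⊤}
  B3: | IN={a:+, b:-, e:+; rest ⊤} | OUT={a:+, b:-, d:+, e:+; rest ⊤}
  B4: | IN={a:+, b:-, d:+, e:+; rest ⊤} | OUT={a:+, b:-, d:+, e:+; rest ⊤}
  B5: | IN={e:+; rest ⊤} | OUT={a:+, e:+; rest ⊤}

Merge at B2: IN[B2] = OUT[B1] = {a: +, b: ⊤, c: ⊤, d: ⊤, e: +, f: ⊤}
Applying B2's transfer function to that IN value gives OUT[B2] (row B2 above).

Answer: {a: +, b: -, c: ⊤, d: ⊤, e: +, f: ⊤}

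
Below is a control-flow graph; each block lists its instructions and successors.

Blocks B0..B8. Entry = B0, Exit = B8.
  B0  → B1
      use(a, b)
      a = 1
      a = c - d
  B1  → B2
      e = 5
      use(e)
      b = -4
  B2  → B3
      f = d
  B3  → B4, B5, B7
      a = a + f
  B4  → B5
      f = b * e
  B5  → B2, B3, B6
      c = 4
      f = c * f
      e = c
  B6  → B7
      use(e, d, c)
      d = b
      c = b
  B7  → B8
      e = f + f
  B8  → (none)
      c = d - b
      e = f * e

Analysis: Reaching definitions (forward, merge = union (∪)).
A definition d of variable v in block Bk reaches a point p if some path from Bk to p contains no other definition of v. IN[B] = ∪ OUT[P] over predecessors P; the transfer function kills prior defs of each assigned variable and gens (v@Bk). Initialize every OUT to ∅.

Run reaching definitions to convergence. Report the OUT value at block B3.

Answer: {a@B3, b@B1, c@B5, e@B1, e@B5, f@B2, f@B5}

Trace:
Fixpoint table:
  B0:  IN={}  OUT={a@B0}
  B1:  IN={a@B0}  OUT={a@B0, b@B1, e@B1}
  B2:  IN={a@B0, a@B3, b@B1, c@B5, e@B1, e@B5, f@B5}  OUT={a@B0, a@B3, b@B1, c@B5, e@B1, e@B5, f@B2}
  B3:  IN={a@B0, a@B3, b@B1, c@B5, e@B1, e@B5, f@B2, f@B5}  OUT={a@B3, b@B1, c@B5, e@B1, e@B5, f@B2, f@B5}
  B4:  IN={a@B3, b@B1, c@B5, e@B1, e@B5, f@B2, f@B5}  OUT={a@B3, b@B1, c@B5, e@B1, e@B5, f@B4}
  B5:  IN={a@B3, b@B1, c@B5, e@B1, e@B5, f@B2, f@B4, f@B5}  OUT={a@B3, b@B1, c@B5, e@B5, f@B5}
  B6:  IN={a@B3, b@B1, c@B5, e@B5, f@B5}  OUT={a@B3, b@B1, c@B6, d@B6, e@B5, f@B5}
  B7:  IN={a@B3, b@B1, c@B5, c@B6, d@B6, e@B1, e@B5, f@B2, f@B5}  OUT={a@B3, b@B1, c@B5, c@B6, d@B6, e@B7, f@B2, f@B5}
  B8:  IN={a@B3, b@B1, c@B5, c@B6, d@B6, e@B7, f@B2, f@B5}  OUT={a@B3, b@B1, c@B8, d@B6, e@B8, f@B2, f@B5}

Merge at B3: IN[B3] = OUT[B2] ⊔ OUT[B5] = {a@B0, a@B3, b@B1, c@B5, e@B1, e@B5, f@B2, f@B5}
Applying B3's transfer function to that IN value gives OUT[B3] (row B3 above).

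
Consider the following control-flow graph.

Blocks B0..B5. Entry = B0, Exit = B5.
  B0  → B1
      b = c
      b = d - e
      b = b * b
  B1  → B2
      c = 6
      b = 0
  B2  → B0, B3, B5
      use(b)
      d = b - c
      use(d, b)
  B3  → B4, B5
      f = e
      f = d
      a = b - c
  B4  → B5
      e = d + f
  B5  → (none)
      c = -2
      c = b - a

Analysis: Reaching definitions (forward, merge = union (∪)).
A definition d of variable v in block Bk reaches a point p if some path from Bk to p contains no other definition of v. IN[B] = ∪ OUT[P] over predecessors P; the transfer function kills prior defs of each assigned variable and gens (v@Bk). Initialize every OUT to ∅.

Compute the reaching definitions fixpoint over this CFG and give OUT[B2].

Per-block solution:
  B0:  IN={b@B1, c@B1, d@B2}  OUT={b@B0, c@B1, d@B2}
  B1:  IN={b@B0, c@B1, d@B2}  OUT={b@B1, c@B1, d@B2}
  B2:  IN={b@B1, c@B1, d@B2}  OUT={b@B1, c@B1, d@B2}
  B3:  IN={b@B1, c@B1, d@B2}  OUT={a@B3, b@B1, c@B1, d@B2, f@B3}
  B4:  IN={a@B3, b@B1, c@B1, d@B2, f@B3}  OUT={a@B3, b@B1, c@B1, d@B2, e@B4, f@B3}
  B5:  IN={a@B3, b@B1, c@B1, d@B2, e@B4, f@B3}  OUT={a@B3, b@B1, c@B5, d@B2, e@B4, f@B3}

Merge at B2: IN[B2] = OUT[B1] = {b@B1, c@B1, d@B2}
Applying B2's transfer function to that IN value gives OUT[B2] (row B2 above).

Answer: {b@B1, c@B1, d@B2}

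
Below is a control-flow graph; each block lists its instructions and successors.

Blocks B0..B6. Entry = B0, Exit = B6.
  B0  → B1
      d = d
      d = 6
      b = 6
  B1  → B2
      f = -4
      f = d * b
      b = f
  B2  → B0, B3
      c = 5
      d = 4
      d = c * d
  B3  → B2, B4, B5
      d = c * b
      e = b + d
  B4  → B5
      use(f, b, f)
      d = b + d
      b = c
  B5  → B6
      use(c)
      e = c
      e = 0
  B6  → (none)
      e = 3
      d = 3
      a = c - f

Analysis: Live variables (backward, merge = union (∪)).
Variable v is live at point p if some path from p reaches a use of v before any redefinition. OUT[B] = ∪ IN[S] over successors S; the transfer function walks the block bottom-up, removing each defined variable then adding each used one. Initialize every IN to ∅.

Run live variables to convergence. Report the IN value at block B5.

Per-block solution:
  B0:  IN={d}  OUT={b, d}
  B1:  IN={b, d}  OUT={b, f}
  B2:  IN={b, f}  OUT={b, c, d, f}
  B3:  IN={b, c, f}  OUT={b, c, d, f}
  B4:  IN={b, c, d, f}  OUT={c, f}
  B5:  IN={c, f}  OUT={c, f}
  B6:  IN={c, f}  OUT={}

Merge at B5: OUT[B5] = IN[B6] = {c, f}
Applying B5's transfer function to that OUT value gives IN[B5] (row B5 above).

Answer: {c, f}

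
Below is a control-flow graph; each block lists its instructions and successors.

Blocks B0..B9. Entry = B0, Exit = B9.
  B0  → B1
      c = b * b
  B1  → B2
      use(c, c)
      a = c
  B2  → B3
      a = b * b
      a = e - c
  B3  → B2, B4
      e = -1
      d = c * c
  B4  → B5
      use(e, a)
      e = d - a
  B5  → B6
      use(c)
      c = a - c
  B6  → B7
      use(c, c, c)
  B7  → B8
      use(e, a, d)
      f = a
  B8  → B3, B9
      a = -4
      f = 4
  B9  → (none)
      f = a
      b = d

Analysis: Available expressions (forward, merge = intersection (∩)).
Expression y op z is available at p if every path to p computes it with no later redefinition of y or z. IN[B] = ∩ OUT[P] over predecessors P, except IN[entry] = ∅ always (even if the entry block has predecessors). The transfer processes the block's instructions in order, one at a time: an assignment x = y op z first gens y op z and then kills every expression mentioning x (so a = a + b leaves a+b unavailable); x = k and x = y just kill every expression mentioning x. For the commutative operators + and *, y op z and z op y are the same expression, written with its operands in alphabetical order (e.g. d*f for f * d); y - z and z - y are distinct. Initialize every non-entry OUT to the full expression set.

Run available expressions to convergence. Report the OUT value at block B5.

Converged values:
  B0:  IN={}  OUT={b*b}
  B1:  IN={b*b}  OUT={b*b}
  B2:  IN={b*b}  OUT={b*b, e-c}
  B3:  IN={b*b}  OUT={b*b, c*c}
  B4:  IN={b*b, c*c}  OUT={b*b, c*c, d-a}
  B5:  IN={b*b, c*c, d-a}  OUT={b*b, d-a}
  B6:  IN={b*b, d-a}  OUT={b*b, d-a}
  B7:  IN={b*b, d-a}  OUT={b*b, d-a}
  B8:  IN={b*b, d-a}  OUT={b*b}
  B9:  IN={b*b}  OUT={}

Merge at B5: IN[B5] = OUT[B4] = {b*b, c*c, d-a}
Applying B5's transfer function to that IN value gives OUT[B5] (row B5 above).

Answer: {b*b, d-a}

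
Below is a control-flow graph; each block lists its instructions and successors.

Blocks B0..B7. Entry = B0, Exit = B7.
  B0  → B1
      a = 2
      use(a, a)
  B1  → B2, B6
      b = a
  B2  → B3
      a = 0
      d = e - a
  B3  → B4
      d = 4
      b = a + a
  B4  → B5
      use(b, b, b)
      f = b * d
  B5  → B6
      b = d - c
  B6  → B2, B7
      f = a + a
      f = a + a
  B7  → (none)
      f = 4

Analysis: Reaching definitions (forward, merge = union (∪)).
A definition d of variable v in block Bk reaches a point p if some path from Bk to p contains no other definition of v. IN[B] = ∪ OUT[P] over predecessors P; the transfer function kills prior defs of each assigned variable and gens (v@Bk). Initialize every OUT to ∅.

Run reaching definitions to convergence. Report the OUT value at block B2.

Per-block solution:
  B0:  IN={}  OUT={a@B0}
  B1:  IN={a@B0}  OUT={a@B0, b@B1}
  B2:  IN={a@B0, a@B2, b@B1, b@B5, d@B3, f@B6}  OUT={a@B2, b@B1, b@B5, d@B2, f@B6}
  B3:  IN={a@B2, b@B1, b@B5, d@B2, f@B6}  OUT={a@B2, b@B3, d@B3, f@B6}
  B4:  IN={a@B2, b@B3, d@B3, f@B6}  OUT={a@B2, b@B3, d@B3, f@B4}
  B5:  IN={a@B2, b@B3, d@B3, f@B4}  OUT={a@B2, b@B5, d@B3, f@B4}
  B6:  IN={a@B0, a@B2, b@B1, b@B5, d@B3, f@B4}  OUT={a@B0, a@B2, b@B1, b@B5, d@B3, f@B6}
  B7:  IN={a@B0, a@B2, b@B1, b@B5, d@B3, f@B6}  OUT={a@B0, a@B2, b@B1, b@B5, d@B3, f@B7}

Merge at B2: IN[B2] = OUT[B1] ⊔ OUT[B6] = {a@B0, a@B2, b@B1, b@B5, d@B3, f@B6}
Applying B2's transfer function to that IN value gives OUT[B2] (row B2 above).

Answer: {a@B2, b@B1, b@B5, d@B2, f@B6}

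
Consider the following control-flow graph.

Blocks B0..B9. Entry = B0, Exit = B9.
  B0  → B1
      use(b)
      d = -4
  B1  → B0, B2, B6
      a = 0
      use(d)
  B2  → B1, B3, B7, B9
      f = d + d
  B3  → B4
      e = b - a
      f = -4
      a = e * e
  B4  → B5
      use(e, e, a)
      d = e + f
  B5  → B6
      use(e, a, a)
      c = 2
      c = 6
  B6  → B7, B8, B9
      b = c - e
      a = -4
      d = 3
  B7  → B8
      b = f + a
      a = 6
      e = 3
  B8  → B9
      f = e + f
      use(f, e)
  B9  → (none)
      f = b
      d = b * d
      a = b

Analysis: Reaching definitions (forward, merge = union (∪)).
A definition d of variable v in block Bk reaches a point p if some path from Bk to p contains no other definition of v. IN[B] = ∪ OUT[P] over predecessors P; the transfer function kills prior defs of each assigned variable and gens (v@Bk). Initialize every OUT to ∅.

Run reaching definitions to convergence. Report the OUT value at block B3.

Converged values:
  B0: | IN={a@B1, d@B0, f@B2} | OUT={a@B1, d@B0, f@B2}
  B1: | IN={a@B1, d@B0, f@B2} | OUT={a@B1, d@B0, f@B2}
  B2: | IN={a@B1, d@B0, f@B2} | OUT={a@B1, d@B0, f@B2}
  B3: | IN={a@B1, d@B0, f@B2} | OUT={a@B3, d@B0, e@B3, f@B3}
  B4: | IN={a@B3, d@B0, e@B3, f@B3} | OUT={a@B3, d@B4, e@B3, f@B3}
  B5: | IN={a@B3, d@B4, e@B3, f@B3} | OUT={a@B3, c@B5, d@B4, e@B3, f@B3}
  B6: | IN={a@B1, a@B3, c@B5, d@B0, d@B4, e@B3, f@B2, f@B3} | OUT={a@B6, b@B6, c@B5, d@B6, e@B3, f@B2, f@B3}
  B7: | IN={a@B1, a@B6, b@B6, c@B5, d@B0, d@B6, e@B3, f@B2, f@B3} | OUT={a@B7, b@B7, c@B5, d@B0, d@B6, e@B7, f@B2, f@B3}
  B8: | IN={a@B6, a@B7, b@B6, b@B7, c@B5, d@B0, d@B6, e@B3, e@B7, f@B2, f@B3} | OUT={a@B6, a@B7, b@B6, b@B7, c@B5, d@B0, d@B6, e@B3, e@B7, f@B8}
  B9: | IN={a@B1, a@B6, a@B7, b@B6, b@B7, c@B5, d@B0, d@B6, e@B3, e@B7, f@B2, f@B3, f@B8} | OUT={a@B9, b@B6, b@B7, c@B5, d@B9, e@B3, e@B7, f@B9}

Merge at B3: IN[B3] = OUT[B2] = {a@B1, d@B0, f@B2}
Applying B3's transfer function to that IN value gives OUT[B3] (row B3 above).

Answer: {a@B3, d@B0, e@B3, f@B3}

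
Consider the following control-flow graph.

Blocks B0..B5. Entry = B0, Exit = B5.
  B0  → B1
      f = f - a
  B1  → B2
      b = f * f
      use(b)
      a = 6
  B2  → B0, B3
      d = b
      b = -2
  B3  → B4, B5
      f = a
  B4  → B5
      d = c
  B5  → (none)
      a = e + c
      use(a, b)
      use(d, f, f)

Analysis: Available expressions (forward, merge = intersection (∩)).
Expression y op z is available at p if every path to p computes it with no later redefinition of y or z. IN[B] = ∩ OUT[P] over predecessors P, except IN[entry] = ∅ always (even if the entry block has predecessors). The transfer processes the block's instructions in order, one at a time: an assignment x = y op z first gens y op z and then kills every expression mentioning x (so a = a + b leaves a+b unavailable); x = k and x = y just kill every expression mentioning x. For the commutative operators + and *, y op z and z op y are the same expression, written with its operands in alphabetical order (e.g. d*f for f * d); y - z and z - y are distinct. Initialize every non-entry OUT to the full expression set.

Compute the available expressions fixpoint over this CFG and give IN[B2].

Converged values:
  B0: | IN={} | OUT={}
  B1: | IN={} | OUT={f*f}
  B2: | IN={f*f} | OUT={f*f}
  B3: | IN={f*f} | OUT={}
  B4: | IN={} | OUT={}
  B5: | IN={} | OUT={c+e}

Merge at B2: IN[B2] = OUT[B1] = {f*f}

Answer: {f*f}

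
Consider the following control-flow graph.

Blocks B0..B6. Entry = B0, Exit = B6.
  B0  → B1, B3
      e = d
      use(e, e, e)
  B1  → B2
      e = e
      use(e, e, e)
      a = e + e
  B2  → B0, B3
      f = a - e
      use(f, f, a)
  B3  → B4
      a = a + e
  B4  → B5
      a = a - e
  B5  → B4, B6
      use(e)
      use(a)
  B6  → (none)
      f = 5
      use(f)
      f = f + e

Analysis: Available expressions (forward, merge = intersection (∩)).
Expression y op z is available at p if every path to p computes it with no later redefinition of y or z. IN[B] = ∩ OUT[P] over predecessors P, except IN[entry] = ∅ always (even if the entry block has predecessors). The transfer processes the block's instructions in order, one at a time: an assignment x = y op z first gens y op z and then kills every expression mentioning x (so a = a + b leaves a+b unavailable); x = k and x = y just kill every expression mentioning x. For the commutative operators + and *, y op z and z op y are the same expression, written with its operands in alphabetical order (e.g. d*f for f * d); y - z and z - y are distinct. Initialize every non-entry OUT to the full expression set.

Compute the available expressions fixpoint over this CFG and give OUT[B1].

Fixpoint table:
  B0:  IN={}  OUT={}
  B1:  IN={}  OUT={e+e}
  B2:  IN={e+e}  OUT={a-e, e+e}
  B3:  IN={}  OUT={}
  B4:  IN={}  OUT={}
  B5:  IN={}  OUT={}
  B6:  IN={}  OUT={}

Merge at B1: IN[B1] = OUT[B0] = {}
Applying B1's transfer function to that IN value gives OUT[B1] (row B1 above).

Answer: {e+e}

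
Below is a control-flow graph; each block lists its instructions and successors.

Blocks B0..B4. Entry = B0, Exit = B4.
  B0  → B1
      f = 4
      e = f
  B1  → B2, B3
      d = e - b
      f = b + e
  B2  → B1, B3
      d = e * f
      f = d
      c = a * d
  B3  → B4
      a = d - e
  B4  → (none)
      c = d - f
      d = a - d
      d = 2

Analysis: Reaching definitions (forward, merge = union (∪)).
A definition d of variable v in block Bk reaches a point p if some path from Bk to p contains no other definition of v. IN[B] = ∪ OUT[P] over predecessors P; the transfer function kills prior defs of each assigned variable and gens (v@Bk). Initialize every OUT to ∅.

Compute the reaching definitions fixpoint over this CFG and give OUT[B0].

Answer: {e@B0, f@B0}

Derivation:
Converged values:
  B0: | IN={} | OUT={e@B0, f@B0}
  B1: | IN={c@B2, d@B2, e@B0, f@B0, f@B2} | OUT={c@B2, d@B1, e@B0, f@B1}
  B2: | IN={c@B2, d@B1, e@B0, f@B1} | OUT={c@B2, d@B2, e@B0, f@B2}
  B3: | IN={c@B2, d@B1, d@B2, e@B0, f@B1, f@B2} | OUT={a@B3, c@B2, d@B1, d@B2, e@B0, f@B1, f@B2}
  B4: | IN={a@B3, c@B2, d@B1, d@B2, e@B0, f@B1, f@B2} | OUT={a@B3, c@B4, d@B4, e@B0, f@B1, f@B2}

B0 is the boundary node: IN[B0] = {}
Applying B0's transfer function to that IN value gives OUT[B0] (row B0 above).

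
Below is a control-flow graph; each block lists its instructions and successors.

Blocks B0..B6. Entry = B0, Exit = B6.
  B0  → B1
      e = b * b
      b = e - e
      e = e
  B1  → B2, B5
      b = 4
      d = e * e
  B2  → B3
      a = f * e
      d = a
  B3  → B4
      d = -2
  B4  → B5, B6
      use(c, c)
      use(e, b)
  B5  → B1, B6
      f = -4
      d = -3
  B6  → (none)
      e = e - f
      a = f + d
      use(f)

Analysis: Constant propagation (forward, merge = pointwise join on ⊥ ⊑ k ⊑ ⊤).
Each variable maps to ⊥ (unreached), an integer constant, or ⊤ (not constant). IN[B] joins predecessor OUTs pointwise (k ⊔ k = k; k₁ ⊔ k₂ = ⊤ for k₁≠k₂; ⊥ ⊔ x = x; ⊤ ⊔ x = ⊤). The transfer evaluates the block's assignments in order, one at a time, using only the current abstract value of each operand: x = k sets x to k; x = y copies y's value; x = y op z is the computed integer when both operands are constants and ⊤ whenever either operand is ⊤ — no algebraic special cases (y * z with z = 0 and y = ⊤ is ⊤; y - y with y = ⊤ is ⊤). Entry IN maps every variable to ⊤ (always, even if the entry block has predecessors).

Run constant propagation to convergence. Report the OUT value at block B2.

Per-block solution:
  B0:   IN=(all ⊤)   OUT=(all ⊤)
  B1:   IN=(all ⊤)   OUT={b:4; rest ⊤}
  B2:   IN={b:4; rest ⊤}   OUT={b:4; rest ⊤}
  B3:   IN={b:4; rest ⊤}   OUT={b:4, d:-2; rest ⊤}
  B4:   IN={b:4, d:-2; rest ⊤}   OUT={b:4, d:-2; rest ⊤}
  B5:   IN={b:4; rest ⊤}   OUT={b:4, d:-3, f:-4; rest ⊤}
  B6:   IN={b:4; rest ⊤}   OUT={b:4; rest ⊤}

Merge at B2: IN[B2] = OUT[B1] = {a: ⊤, b: 4, c: ⊤, d: ⊤, e: ⊤, f: ⊤}
Applying B2's transfer function to that IN value gives OUT[B2] (row B2 above).

Answer: {a: ⊤, b: 4, c: ⊤, d: ⊤, e: ⊤, f: ⊤}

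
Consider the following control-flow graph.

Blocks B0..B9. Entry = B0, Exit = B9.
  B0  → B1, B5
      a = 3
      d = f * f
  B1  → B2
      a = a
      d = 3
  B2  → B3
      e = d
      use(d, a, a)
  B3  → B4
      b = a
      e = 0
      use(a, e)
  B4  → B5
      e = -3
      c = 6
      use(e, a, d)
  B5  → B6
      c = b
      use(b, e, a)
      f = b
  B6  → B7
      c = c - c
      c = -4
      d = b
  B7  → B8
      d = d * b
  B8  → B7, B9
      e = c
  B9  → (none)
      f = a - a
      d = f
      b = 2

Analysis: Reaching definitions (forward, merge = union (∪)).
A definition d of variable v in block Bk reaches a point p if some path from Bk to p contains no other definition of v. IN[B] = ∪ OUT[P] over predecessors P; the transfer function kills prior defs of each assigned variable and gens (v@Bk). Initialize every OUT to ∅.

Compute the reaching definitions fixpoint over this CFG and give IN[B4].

Answer: {a@B1, b@B3, d@B1, e@B3}

Working:
Converged values:
  B0:   IN={}   OUT={a@B0, d@B0}
  B1:   IN={a@B0, d@B0}   OUT={a@B1, d@B1}
  B2:   IN={a@B1, d@B1}   OUT={a@B1, d@B1, e@B2}
  B3:   IN={a@B1, d@B1, e@B2}   OUT={a@B1, b@B3, d@B1, e@B3}
  B4:   IN={a@B1, b@B3, d@B1, e@B3}   OUT={a@B1, b@B3, c@B4, d@B1, e@B4}
  B5:   IN={a@B0, a@B1, b@B3, c@B4, d@B0, d@B1, e@B4}   OUT={a@B0, a@B1, b@B3, c@B5, d@B0, d@B1, e@B4, f@B5}
  B6:   IN={a@B0, a@B1, b@B3, c@B5, d@B0, d@B1, e@B4, f@B5}   OUT={a@B0, a@B1, b@B3, c@B6, d@B6, e@B4, f@B5}
  B7:   IN={a@B0, a@B1, b@B3, c@B6, d@B6, d@B7, e@B4, e@B8, f@B5}   OUT={a@B0, a@B1, b@B3, c@B6, d@B7, e@B4, e@B8, f@B5}
  B8:   IN={a@B0, a@B1, b@B3, c@B6, d@B7, e@B4, e@B8, f@B5}   OUT={a@B0, a@B1, b@B3, c@B6, d@B7, e@B8, f@B5}
  B9:   IN={a@B0, a@B1, b@B3, c@B6, d@B7, e@B8, f@B5}   OUT={a@B0, a@B1, b@B9, c@B6, d@B9, e@B8, f@B9}

Merge at B4: IN[B4] = OUT[B3] = {a@B1, b@B3, d@B1, e@B3}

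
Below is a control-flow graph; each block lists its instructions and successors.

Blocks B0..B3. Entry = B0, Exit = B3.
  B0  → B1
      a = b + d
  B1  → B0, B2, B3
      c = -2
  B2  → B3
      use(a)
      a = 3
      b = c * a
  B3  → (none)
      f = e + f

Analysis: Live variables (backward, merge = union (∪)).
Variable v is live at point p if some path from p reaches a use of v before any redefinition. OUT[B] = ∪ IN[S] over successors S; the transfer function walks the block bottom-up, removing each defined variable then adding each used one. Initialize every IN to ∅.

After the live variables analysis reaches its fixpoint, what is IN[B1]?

Per-block solution:
  B0:  IN={b, d, e, f}  OUT={a, b, d, e, f}
  B1:  IN={a, b, d, e, f}  OUT={a, b, c, d, e, f}
  B2:  IN={a, c, e, f}  OUT={e, f}
  B3:  IN={e, f}  OUT={}

Merge at B1: OUT[B1] = IN[B0] ⊔ IN[B2] ⊔ IN[B3] = {a, b, c, d, e, f}
Applying B1's transfer function to that OUT value gives IN[B1] (row B1 above).

Answer: {a, b, d, e, f}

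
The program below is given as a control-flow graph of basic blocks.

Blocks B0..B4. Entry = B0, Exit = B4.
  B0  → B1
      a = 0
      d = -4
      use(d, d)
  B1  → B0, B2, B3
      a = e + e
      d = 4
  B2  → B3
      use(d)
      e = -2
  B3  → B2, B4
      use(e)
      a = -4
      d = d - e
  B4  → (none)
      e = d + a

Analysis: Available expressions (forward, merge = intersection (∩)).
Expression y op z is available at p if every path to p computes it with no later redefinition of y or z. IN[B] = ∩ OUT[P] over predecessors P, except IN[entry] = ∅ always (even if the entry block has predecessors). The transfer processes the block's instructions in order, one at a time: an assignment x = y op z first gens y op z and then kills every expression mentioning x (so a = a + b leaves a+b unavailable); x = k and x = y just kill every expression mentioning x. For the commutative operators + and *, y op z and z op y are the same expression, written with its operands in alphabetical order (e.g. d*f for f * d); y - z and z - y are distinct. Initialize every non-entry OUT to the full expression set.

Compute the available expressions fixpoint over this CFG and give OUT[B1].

Answer: {e+e}

Derivation:
Fixpoint table:
  B0:  IN={}  OUT={}
  B1:  IN={}  OUT={e+e}
  B2:  IN={}  OUT={}
  B3:  IN={}  OUT={}
  B4:  IN={}  OUT={a+d}

Merge at B1: IN[B1] = OUT[B0] = {}
Applying B1's transfer function to that IN value gives OUT[B1] (row B1 above).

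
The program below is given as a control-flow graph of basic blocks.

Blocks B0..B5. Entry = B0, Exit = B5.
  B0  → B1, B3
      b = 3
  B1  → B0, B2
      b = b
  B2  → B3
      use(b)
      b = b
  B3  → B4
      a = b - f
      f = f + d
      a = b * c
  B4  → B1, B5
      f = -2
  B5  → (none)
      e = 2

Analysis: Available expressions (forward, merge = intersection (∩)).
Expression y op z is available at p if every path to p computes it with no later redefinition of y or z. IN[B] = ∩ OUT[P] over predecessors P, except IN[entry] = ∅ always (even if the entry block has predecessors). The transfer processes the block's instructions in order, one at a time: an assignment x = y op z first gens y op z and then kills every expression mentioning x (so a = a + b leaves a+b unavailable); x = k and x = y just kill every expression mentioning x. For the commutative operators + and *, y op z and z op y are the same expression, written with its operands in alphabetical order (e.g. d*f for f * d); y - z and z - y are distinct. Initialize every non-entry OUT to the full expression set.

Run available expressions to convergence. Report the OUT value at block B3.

Per-block solution:
  B0:  IN={}  OUT={}
  B1:  IN={}  OUT={}
  B2:  IN={}  OUT={}
  B3:  IN={}  OUT={b*c}
  B4:  IN={b*c}  OUT={b*c}
  B5:  IN={b*c}  OUT={b*c}

Merge at B3: IN[B3] = OUT[B0] ∩ OUT[B2] = {}
Applying B3's transfer function to that IN value gives OUT[B3] (row B3 above).

Answer: {b*c}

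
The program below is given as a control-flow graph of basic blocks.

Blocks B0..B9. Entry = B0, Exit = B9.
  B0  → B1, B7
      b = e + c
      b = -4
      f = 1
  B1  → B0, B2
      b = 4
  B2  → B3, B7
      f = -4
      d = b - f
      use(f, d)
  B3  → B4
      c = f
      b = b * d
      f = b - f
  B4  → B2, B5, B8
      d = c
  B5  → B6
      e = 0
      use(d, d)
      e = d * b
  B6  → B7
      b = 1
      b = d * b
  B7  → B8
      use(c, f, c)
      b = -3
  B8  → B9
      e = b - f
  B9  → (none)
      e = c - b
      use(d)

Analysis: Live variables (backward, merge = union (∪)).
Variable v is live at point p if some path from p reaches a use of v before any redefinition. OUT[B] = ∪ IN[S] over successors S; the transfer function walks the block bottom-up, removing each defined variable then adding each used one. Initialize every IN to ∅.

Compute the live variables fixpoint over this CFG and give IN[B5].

Answer: {b, c, d, f}

Derivation:
Per-block solution:
  B0: | IN={c, d, e} | OUT={c, d, e, f}
  B1: | IN={c, d, e} | OUT={b, c, d, e}
  B2: | IN={b, c} | OUT={b, c, d, f}
  B3: | IN={b, d, f} | OUT={b, c, f}
  B4: | IN={b, c, f} | OUT={b, c, d, f}
  B5: | IN={b, c, d, f} | OUT={c, d, f}
  B6: | IN={c, d, f} | OUT={c, d, f}
  B7: | IN={c, d, f} | OUT={b, c, d, f}
  B8: | IN={b, c, d, f} | OUT={b, c, d}
  B9: | IN={b, c, d} | OUT={}

Merge at B5: OUT[B5] = IN[B6] = {c, d, f}
Applying B5's transfer function to that OUT value gives IN[B5] (row B5 above).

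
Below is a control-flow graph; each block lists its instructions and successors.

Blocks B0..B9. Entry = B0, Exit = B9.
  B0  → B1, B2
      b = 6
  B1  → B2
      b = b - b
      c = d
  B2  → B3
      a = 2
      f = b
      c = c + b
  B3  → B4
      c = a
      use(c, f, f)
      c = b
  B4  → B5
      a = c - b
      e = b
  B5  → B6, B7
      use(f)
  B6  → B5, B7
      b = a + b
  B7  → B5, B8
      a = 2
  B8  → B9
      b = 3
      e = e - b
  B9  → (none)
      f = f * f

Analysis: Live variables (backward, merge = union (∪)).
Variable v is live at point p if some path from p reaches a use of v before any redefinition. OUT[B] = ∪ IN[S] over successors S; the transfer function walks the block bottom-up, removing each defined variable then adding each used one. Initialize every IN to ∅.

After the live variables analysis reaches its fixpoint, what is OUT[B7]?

Answer: {a, b, e, f}

Working:
Converged values:
  B0:   IN={c, d}   OUT={b, c, d}
  B1:   IN={b, d}   OUT={b, c}
  B2:   IN={b, c}   OUT={a, b, f}
  B3:   IN={a, b, f}   OUT={b, c, f}
  B4:   IN={b, c, f}   OUT={a, b, e, f}
  B5:   IN={a, b, e, f}   OUT={a, b, e, f}
  B6:   IN={a, b, e, f}   OUT={a, b, e, f}
  B7:   IN={b, e, f}   OUT={a, b, e, f}
  B8:   IN={e, f}   OUT={f}
  B9:   IN={f}   OUT={}

Merge at B7: OUT[B7] = IN[B5] ⊔ IN[B8] = {a, b, e, f}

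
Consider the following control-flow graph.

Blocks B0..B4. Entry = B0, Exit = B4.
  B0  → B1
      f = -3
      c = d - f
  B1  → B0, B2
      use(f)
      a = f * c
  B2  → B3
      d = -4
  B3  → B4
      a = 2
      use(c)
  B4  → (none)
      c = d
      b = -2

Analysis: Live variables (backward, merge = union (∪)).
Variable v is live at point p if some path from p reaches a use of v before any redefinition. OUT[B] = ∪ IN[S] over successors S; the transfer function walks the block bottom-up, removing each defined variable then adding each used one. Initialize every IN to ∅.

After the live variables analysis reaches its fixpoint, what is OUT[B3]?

Converged values:
  B0:   IN={d}   OUT={c, d, f}
  B1:   IN={c, d, f}   OUT={c, d}
  B2:   IN={c}   OUT={c, d}
  B3:   IN={c, d}   OUT={d}
  B4:   IN={d}   OUT={}

Merge at B3: OUT[B3] = IN[B4] = {d}

Answer: {d}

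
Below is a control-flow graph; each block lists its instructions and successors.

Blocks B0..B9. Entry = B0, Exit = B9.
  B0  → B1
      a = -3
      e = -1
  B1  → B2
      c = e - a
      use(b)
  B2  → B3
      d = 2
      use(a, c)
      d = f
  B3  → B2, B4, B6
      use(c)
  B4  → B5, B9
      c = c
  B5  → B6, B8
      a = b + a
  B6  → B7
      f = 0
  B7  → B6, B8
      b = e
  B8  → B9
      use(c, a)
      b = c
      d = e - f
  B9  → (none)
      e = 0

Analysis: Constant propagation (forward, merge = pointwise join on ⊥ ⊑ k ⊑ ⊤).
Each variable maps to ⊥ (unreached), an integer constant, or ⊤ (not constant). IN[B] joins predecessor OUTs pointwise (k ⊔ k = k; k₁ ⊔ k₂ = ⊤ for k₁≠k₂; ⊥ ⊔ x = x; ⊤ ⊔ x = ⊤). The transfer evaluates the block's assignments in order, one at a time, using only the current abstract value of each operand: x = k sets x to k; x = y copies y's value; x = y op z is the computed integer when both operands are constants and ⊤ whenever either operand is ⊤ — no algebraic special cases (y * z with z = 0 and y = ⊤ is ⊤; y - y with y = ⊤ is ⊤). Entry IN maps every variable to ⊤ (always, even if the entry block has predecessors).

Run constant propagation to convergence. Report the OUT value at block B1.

Answer: {a: -3, b: ⊤, c: 2, d: ⊤, e: -1, f: ⊤}

Derivation:
Converged values:
  B0: | IN=(all ⊤) | OUT={a:-3, e:-1; rest ⊤}
  B1: | IN={a:-3, e:-1; rest ⊤} | OUT={a:-3, c:2, e:-1; rest ⊤}
  B2: | IN={a:-3, c:2, e:-1; rest ⊤} | OUT={a:-3, c:2, e:-1; rest ⊤}
  B3: | IN={a:-3, c:2, e:-1; rest ⊤} | OUT={a:-3, c:2, e:-1; rest ⊤}
  B4: | IN={a:-3, c:2, e:-1; rest ⊤} | OUT={a:-3, c:2, e:-1; rest ⊤}
  B5: | IN={a:-3, c:2, e:-1; rest ⊤} | OUT={c:2, e:-1; rest ⊤}
  B6: | IN={c:2, e:-1; rest ⊤} | OUT={c:2, e:-1, f:0; rest ⊤}
  B7: | IN={c:2, e:-1, f:0; rest ⊤} | OUT={b:-1, c:2, e:-1, f:0; rest ⊤}
  B8: | IN={c:2, e:-1; rest ⊤} | OUT={b:2, c:2, e:-1; rest ⊤}
  B9: | IN={c:2, e:-1; rest ⊤} | OUT={c:2, e:0; rest ⊤}

Merge at B1: IN[B1] = OUT[B0] = {a: -3, b: ⊤, c: ⊤, d: ⊤, e: -1, f: ⊤}
Applying B1's transfer function to that IN value gives OUT[B1] (row B1 above).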